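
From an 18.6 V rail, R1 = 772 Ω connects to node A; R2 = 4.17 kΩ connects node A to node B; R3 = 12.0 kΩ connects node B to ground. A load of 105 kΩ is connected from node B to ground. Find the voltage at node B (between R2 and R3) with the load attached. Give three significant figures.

V ≈ 12.7 V

At node B, R3 is in parallel with the load: R3‖R_L = 10770 Ω.
Below node A the resistance is R2 + (R3‖R_L) = 14940 Ω, so V_A = 18.6 × 14940/15710 = 17.69 V.
Then V_B = V_A × (R3‖R_L)/(R2 + R3‖R_L) = 17.69 × 10770/14940 = 12.7 V.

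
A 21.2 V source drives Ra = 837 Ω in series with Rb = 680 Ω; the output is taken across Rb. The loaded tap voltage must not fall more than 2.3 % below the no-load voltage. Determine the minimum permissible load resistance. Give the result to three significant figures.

R_L(min) ≈ 15.9 kΩ

Output resistance R_th = Ra‖Rb = (837 × 680)/1517 = 375.2 Ω.
The fractional drop is R_th/(R_th + R_L); requiring this ≤ 0.0230 gives R_L ≥ R_th(1/0.0230 − 1) = 375.2 × 42.48 = 15.9 kΩ.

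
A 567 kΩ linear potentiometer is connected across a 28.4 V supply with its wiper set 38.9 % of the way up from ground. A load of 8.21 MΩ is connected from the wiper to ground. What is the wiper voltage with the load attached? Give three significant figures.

The wiper splits the pot into (1−α)R = 346.4 kΩ above and αR = 220.6 kΩ below.
Lower section ‖ load = 214.8 kΩ.
V_wiper = 28.4 × 214.8/(346.4 + 214.8) = 10.9 V.

V ≈ 10.9 V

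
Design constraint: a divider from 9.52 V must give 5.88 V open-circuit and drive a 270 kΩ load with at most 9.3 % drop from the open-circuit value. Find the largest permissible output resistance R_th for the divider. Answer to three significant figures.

R_th ≤ 27.7 kΩ

Loading drop = R_th/(R_th + R_L) ≤ 0.0930, so R_th ≤ R_L · ε/(1−ε) = 270 kΩ × 0.0930/0.9070 = 27.7 kΩ.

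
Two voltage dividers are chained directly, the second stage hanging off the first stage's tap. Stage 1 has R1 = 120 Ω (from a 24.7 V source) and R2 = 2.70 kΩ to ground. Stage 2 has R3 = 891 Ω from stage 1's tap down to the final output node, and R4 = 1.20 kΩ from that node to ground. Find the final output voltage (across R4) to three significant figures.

Stage 2 presents R3+R4 = 2091 Ω as a load on stage 1's tap.
Stage 1's lower leg becomes R2‖(R3+R4) = 1178 Ω, so V_mid = 24.7 × 1178/1298 = 22.42 V.
Stage 2 is itself unloaded: V_out = V_mid × R4/(R3+R4) = 22.42 × 1200/2091 = 12.9 V.

V_out ≈ 12.9 V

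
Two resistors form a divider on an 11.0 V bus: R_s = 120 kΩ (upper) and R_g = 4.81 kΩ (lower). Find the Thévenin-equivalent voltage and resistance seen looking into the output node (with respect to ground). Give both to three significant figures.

V_th = 0.424 V, R_th = 4.62 kΩ

V_th is the open-circuit tap voltage: 11.0 × 4.81/(120 + 4.81) = 0.424 V.
With the supply zeroed, R_s and R_g appear in parallel from the tap: R_th = R_s‖R_g = (120 × 4.81)/124.8 = 4.62 kΩ.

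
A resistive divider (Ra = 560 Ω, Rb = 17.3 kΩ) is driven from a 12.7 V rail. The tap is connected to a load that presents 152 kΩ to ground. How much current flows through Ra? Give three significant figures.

I ≈ 0.789 mA

Rb‖R_L = 15530 Ω, so the source sees Ra + Rb‖R_L = 16090 Ω.
I = 12.7 V / 16090 Ω = 0.789 mA.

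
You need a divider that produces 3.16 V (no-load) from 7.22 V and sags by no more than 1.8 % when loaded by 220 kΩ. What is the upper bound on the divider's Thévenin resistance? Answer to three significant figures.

R_th ≤ 4.03 kΩ

Loading drop = R_th/(R_th + R_L) ≤ 0.0180, so R_th ≤ R_L · ε/(1−ε) = 220 kΩ × 0.0180/0.9820 = 4.03 kΩ.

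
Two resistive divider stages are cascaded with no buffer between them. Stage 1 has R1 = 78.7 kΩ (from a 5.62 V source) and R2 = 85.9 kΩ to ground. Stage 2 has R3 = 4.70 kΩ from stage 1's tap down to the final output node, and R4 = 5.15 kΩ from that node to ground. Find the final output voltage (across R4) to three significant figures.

V_out ≈ 0.297 V

Stage 2 presents R3+R4 = 9.850 kΩ as a load on stage 1's tap.
Stage 1's lower leg becomes R2‖(R3+R4) = 8.837 kΩ, so V_mid = 5.62 × 8.837/87.54 = 0.5673 V.
Stage 2 is itself unloaded: V_out = V_mid × R4/(R3+R4) = 0.5673 × 5.15/9.850 = 0.297 V.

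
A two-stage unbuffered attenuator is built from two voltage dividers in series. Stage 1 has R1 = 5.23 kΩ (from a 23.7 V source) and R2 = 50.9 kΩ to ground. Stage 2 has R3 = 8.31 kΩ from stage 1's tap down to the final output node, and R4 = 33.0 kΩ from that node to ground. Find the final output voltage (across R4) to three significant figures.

V_out ≈ 15.4 V

Stage 2 presents R3+R4 = 41.31 kΩ as a load on stage 1's tap.
Stage 1's lower leg becomes R2‖(R3+R4) = 22.80 kΩ, so V_mid = 23.7 × 22.80/28.03 = 19.28 V.
Stage 2 is itself unloaded: V_out = V_mid × R4/(R3+R4) = 19.28 × 33.0/41.31 = 15.4 V.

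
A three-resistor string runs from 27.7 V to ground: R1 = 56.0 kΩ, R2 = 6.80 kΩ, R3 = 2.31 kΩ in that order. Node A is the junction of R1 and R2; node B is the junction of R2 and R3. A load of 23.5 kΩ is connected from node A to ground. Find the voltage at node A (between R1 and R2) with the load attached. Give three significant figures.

V ≈ 2.91 V

Below node A the series string R2+R3 = 9.110 kΩ sits in parallel with the 23.5 kΩ load: 6.565 kΩ.
V_A = 27.7 × 6.565/(56.0 + 6.565) = 2.91 V.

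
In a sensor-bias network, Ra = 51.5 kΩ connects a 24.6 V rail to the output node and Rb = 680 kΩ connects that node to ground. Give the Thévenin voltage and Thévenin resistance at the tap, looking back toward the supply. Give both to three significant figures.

V_th = 22.9 V, R_th = 47.9 kΩ

V_th is the open-circuit tap voltage: 24.6 × 680/(51.5 + 680) = 22.9 V.
With the supply zeroed, Ra and Rb appear in parallel from the tap: R_th = Ra‖Rb = (51.5 × 680)/731.5 = 47.9 kΩ.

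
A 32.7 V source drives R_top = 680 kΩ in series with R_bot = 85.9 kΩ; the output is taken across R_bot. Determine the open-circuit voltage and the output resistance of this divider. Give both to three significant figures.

V_th is the open-circuit tap voltage: 32.7 × 85.9/(680 + 85.9) = 3.67 V.
With the supply zeroed, R_top and R_bot appear in parallel from the tap: R_th = R_top‖R_bot = (680 × 85.9)/765.9 = 76.3 kΩ.

V_th = 3.67 V, R_th = 76.3 kΩ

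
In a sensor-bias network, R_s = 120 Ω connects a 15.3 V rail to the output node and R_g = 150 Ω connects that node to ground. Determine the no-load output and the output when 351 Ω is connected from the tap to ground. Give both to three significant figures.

Open-circuit: V = 15.3 × 150/(120 + 150) = 8.50 V.
With the load, R_g becomes R_g‖R_L = 105.1 Ω, so V = 15.3 × 105.1/225.1 = 7.14 V.

Unloaded: 8.50 V; loaded: 7.14 V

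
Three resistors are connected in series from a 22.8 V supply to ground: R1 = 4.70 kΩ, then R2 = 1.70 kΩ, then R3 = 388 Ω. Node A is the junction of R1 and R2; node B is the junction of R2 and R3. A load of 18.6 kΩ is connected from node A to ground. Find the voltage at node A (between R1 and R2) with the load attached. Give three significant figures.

V ≈ 6.51 V

Below node A the series string R2+R3 = 2088 Ω sits in parallel with the 18600 Ω load: 1877 Ω.
V_A = 22.8 × 1877/(4700 + 1877) = 6.51 V.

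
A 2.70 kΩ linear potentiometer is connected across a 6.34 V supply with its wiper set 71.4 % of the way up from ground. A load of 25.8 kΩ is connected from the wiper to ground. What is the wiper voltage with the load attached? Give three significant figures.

The wiper splits the pot into (1−α)R = 772.2 Ω above and αR = 1928 Ω below.
Lower section ‖ load = 1794 Ω.
V_wiper = 6.34 × 1794/(772.2 + 1794) = 4.43 V.

V ≈ 4.43 V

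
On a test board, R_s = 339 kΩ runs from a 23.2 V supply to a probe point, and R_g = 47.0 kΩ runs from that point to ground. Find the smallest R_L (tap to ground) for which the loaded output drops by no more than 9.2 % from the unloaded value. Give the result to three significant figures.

Output resistance R_th = R_s‖R_g = (339 × 47.0)/386.0 = 41.28 kΩ.
The fractional drop is R_th/(R_th + R_L); requiring this ≤ 0.0920 gives R_L ≥ R_th(1/0.0920 − 1) = 41.28 × 9.870 = 407 kΩ.

R_L(min) ≈ 407 kΩ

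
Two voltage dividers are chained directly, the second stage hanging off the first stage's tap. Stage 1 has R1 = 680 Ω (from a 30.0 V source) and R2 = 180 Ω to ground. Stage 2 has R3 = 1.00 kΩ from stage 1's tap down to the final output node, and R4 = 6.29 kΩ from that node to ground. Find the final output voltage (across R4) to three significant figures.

V_out ≈ 5.31 V

Stage 2 presents R3+R4 = 7290 Ω as a load on stage 1's tap.
Stage 1's lower leg becomes R2‖(R3+R4) = 175.7 Ω, so V_mid = 30.0 × 175.7/855.7 = 6.159 V.
Stage 2 is itself unloaded: V_out = V_mid × R4/(R3+R4) = 6.159 × 6290/7290 = 5.31 V.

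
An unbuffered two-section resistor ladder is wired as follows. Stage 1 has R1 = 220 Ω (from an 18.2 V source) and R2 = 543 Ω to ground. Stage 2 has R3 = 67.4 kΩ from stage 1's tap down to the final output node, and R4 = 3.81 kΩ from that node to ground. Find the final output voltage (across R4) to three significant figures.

Stage 2 presents R3+R4 = 71210 Ω as a load on stage 1's tap.
Stage 1's lower leg becomes R2‖(R3+R4) = 538.9 Ω, so V_mid = 18.2 × 538.9/758.9 = 12.92 V.
Stage 2 is itself unloaded: V_out = V_mid × R4/(R3+R4) = 12.92 × 3810/71210 = 0.691 V.

V_out ≈ 0.691 V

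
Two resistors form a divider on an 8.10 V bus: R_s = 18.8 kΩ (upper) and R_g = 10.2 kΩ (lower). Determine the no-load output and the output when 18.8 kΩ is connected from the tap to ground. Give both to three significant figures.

Unloaded: 2.85 V; loaded: 2.11 V

Open-circuit: V = 8.10 × 10.2/(18.8 + 10.2) = 2.85 V.
With the load, R_g becomes R_g‖R_L = 6.612 kΩ, so V = 8.10 × 6.612/25.41 = 2.11 V.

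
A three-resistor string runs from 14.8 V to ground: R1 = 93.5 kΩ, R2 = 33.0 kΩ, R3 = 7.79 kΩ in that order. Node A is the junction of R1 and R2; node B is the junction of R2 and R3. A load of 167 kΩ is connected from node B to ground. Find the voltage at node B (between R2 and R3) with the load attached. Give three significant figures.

V ≈ 0.822 V

At node B, R3 is in parallel with the load: R3‖R_L = 7.443 kΩ.
Below node A the resistance is R2 + (R3‖R_L) = 40.44 kΩ, so V_A = 14.8 × 40.44/133.9 = 4.469 V.
Then V_B = V_A × (R3‖R_L)/(R2 + R3‖R_L) = 4.469 × 7.443/40.44 = 0.822 V.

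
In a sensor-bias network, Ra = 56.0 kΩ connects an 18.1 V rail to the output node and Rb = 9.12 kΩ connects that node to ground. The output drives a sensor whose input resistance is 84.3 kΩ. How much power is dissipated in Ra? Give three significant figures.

P ≈ 4.45 mW

Total resistance from the source is Ra + (Rb‖R_L) = 64.23 kΩ, so I = 18.1/64.23 kΩ = 0.2818 mA.
P = I²·Ra = (0.2818 mA)² × 56.0 kΩ = 4.45 mW.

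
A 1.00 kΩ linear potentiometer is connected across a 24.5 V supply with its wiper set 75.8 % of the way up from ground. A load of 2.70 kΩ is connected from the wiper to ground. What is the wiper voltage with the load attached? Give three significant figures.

V ≈ 17.4 V

The wiper splits the pot into (1−α)R = 242.0 Ω above and αR = 758.0 Ω below.
Lower section ‖ load = 591.8 Ω.
V_wiper = 24.5 × 591.8/(242.0 + 591.8) = 17.4 V.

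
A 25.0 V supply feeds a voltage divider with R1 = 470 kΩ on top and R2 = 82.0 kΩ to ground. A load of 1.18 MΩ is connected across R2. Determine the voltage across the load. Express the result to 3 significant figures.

V_out ≈ 3.51 V

The load sits in parallel with R2: R2‖R_L = (82.0 × 1180) / (82.0 + 1180) = 76.67 kΩ.
V_out = 25.0 × 76.67 / (470 + 76.67) = 25.0 × 76.67/546.7 = 3.51 V.
(Unloaded it would have been 3.71 V.)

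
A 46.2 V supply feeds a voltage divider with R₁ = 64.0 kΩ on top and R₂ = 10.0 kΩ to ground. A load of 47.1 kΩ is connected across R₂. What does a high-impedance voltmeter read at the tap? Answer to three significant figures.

V_out ≈ 5.27 V

The load sits in parallel with R₂: R₂‖R_L = (10.0 × 47.1) / (10.0 + 47.1) = 8.249 kΩ.
V_out = 46.2 × 8.249 / (64.0 + 8.249) = 46.2 × 8.249/72.25 = 5.27 V.
(Unloaded it would have been 6.24 V.)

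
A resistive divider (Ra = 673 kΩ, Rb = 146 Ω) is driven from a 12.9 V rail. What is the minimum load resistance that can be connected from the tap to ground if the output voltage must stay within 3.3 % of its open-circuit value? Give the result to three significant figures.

R_L(min) ≈ 4.28 kΩ

Output resistance R_th = Ra‖Rb = (673000 × 146)/673100 = 146.0 Ω.
The fractional drop is R_th/(R_th + R_L); requiring this ≤ 0.0330 gives R_L ≥ R_th(1/0.0330 − 1) = 146.0 × 29.30 = 4.28 kΩ.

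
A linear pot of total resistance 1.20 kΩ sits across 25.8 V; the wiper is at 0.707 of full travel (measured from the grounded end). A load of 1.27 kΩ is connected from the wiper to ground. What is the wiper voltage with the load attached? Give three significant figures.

The wiper splits the pot into (1−α)R = 351.6 Ω above and αR = 848.4 Ω below.
Lower section ‖ load = 508.6 Ω.
V_wiper = 25.8 × 508.6/(351.6 + 508.6) = 15.3 V.

V ≈ 15.3 V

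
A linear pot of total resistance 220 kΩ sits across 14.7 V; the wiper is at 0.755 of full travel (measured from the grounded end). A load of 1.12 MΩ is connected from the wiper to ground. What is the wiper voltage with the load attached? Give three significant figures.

V ≈ 10.7 V

The wiper splits the pot into (1−α)R = 53.90 kΩ above and αR = 166.1 kΩ below.
Lower section ‖ load = 144.6 kΩ.
V_wiper = 14.7 × 144.6/(53.90 + 144.6) = 10.7 V.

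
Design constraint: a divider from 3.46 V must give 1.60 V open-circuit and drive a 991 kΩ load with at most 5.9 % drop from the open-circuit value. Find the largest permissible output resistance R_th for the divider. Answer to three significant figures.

R_th ≤ 62.1 kΩ

Loading drop = R_th/(R_th + R_L) ≤ 0.0590, so R_th ≤ R_L · ε/(1−ε) = 991 kΩ × 0.0590/0.9410 = 62.1 kΩ.
(Any R1, R2 with R2/(R1+R2) = 0.462 and R1‖R2 ≤ 62.1 kΩ will meet the spec.)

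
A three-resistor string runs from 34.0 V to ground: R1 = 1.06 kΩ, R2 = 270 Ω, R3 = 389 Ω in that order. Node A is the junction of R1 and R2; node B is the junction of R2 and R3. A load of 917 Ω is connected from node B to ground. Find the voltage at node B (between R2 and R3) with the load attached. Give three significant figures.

V ≈ 5.79 V

At node B, R3 is in parallel with the load: R3‖R_L = 273.1 Ω.
Below node A the resistance is R2 + (R3‖R_L) = 543.1 Ω, so V_A = 34.0 × 543.1/1603 = 11.52 V.
Then V_B = V_A × (R3‖R_L)/(R2 + R3‖R_L) = 11.52 × 273.1/543.1 = 5.79 V.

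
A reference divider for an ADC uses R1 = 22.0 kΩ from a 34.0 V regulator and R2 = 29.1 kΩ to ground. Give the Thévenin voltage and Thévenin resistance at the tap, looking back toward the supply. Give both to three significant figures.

V_th is the open-circuit tap voltage: 34.0 × 29.1/(22.0 + 29.1) = 19.4 V.
With the supply zeroed, R1 and R2 appear in parallel from the tap: R_th = R1‖R2 = (22.0 × 29.1)/51.10 = 12.5 kΩ.

V_th = 19.4 V, R_th = 12.5 kΩ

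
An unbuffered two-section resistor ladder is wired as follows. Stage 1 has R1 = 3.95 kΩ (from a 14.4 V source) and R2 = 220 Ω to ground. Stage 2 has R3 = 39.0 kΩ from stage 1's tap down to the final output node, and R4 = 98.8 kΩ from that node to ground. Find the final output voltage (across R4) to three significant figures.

V_out ≈ 0.544 V

Stage 2 presents R3+R4 = 137800 Ω as a load on stage 1's tap.
Stage 1's lower leg becomes R2‖(R3+R4) = 219.6 Ω, so V_mid = 14.4 × 219.6/4170 = 0.7586 V.
Stage 2 is itself unloaded: V_out = V_mid × R4/(R3+R4) = 0.7586 × 98800/137800 = 0.544 V.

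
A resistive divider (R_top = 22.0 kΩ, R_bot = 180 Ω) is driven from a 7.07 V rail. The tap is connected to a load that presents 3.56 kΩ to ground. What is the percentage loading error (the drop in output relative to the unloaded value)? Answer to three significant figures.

4.78 %

The divider's output (Thévenin) resistance is R_top‖R_bot = 178.5 Ω.
Fractional drop under load = R_th/(R_th + R_L) = 178.5 / (178.5 + 3560) = 0.04776.
So the output falls by 4.78 %.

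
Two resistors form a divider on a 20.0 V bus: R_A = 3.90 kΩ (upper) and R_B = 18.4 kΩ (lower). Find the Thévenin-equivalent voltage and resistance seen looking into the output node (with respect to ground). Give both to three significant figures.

V_th is the open-circuit tap voltage: 20.0 × 18.4/(3.90 + 18.4) = 16.5 V.
With the supply zeroed, R_A and R_B appear in parallel from the tap: R_th = R_A‖R_B = (3.90 × 18.4)/22.30 = 3.22 kΩ.

V_th = 16.5 V, R_th = 3.22 kΩ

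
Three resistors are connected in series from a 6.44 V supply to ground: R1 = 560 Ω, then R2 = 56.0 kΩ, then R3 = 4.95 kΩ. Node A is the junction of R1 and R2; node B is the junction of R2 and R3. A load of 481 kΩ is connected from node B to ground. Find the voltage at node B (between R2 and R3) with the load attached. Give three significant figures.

At node B, R3 is in parallel with the load: R3‖R_L = 4900 Ω.
Below node A the resistance is R2 + (R3‖R_L) = 60900 Ω, so V_A = 6.44 × 60900/61460 = 6.381 V.
Then V_B = V_A × (R3‖R_L)/(R2 + R3‖R_L) = 6.381 × 4900/60900 = 0.513 V.

V ≈ 0.513 V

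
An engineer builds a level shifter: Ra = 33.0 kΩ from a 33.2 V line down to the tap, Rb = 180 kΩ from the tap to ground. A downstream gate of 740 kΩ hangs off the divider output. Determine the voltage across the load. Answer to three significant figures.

The load sits in parallel with Rb: Rb‖R_L = (180 × 740) / (180 + 740) = 144.8 kΩ.
V_out = 33.2 × 144.8 / (33.0 + 144.8) = 33.2 × 144.8/177.8 = 27.0 V.
(Unloaded it would have been 28.1 V.)

V_out ≈ 27.0 V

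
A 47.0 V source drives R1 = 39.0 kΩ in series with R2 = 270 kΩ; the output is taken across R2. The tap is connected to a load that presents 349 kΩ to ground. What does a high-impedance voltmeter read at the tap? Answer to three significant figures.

V_out ≈ 37.4 V

The load sits in parallel with R2: R2‖R_L = (270 × 349) / (270 + 349) = 152.2 kΩ.
V_out = 47.0 × 152.2 / (39.0 + 152.2) = 47.0 × 152.2/191.2 = 37.4 V.
(Unloaded it would have been 41.1 V.)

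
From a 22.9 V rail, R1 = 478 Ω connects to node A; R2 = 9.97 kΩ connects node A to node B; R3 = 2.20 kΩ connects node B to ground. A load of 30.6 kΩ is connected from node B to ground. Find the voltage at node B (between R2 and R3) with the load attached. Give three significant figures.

V ≈ 3.76 V

At node B, R3 is in parallel with the load: R3‖R_L = 2052 Ω.
Below node A the resistance is R2 + (R3‖R_L) = 12020 Ω, so V_A = 22.9 × 12020/12500 = 22.02 V.
Then V_B = V_A × (R3‖R_L)/(R2 + R3‖R_L) = 22.02 × 2052/12020 = 3.76 V.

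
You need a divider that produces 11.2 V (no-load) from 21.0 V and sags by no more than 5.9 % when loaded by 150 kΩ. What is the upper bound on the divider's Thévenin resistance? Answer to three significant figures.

Loading drop = R_th/(R_th + R_L) ≤ 0.0590, so R_th ≤ R_L · ε/(1−ε) = 150 kΩ × 0.0590/0.9410 = 9.40 kΩ.

R_th ≤ 9.40 kΩ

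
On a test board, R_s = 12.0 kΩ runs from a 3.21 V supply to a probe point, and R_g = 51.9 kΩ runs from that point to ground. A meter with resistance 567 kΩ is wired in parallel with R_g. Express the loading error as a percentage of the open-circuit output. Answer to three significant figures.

1.69 %

The divider's output (Thévenin) resistance is R_s‖R_g = 9.746 kΩ.
Fractional drop under load = R_th/(R_th + R_L) = 9.746 / (9.746 + 567) = 0.01690.
So the output falls by 1.69 %.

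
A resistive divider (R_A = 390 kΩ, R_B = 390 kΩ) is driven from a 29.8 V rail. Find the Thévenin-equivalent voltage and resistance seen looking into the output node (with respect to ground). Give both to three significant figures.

V_th = 14.9 V, R_th = 195 kΩ

V_th is the open-circuit tap voltage: 29.8 × 390/(390 + 390) = 14.9 V.
With the supply zeroed, R_A and R_B appear in parallel from the tap: R_th = R_A‖R_B = (390 × 390)/780.0 = 195 kΩ.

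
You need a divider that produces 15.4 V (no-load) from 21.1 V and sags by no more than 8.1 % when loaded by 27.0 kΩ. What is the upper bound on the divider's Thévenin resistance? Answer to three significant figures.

Loading drop = R_th/(R_th + R_L) ≤ 0.0810, so R_th ≤ R_L · ε/(1−ε) = 27.0 kΩ × 0.0810/0.9190 = 2.38 kΩ.

R_th ≤ 2.38 kΩ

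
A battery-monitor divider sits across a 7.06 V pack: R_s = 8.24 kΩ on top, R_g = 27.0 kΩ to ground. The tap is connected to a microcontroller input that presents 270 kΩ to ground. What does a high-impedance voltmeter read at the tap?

V_out ≈ 5.29 V

The load sits in parallel with R_g: R_g‖R_L = (27.0 × 270) / (27.0 + 270) = 24.55 kΩ.
V_out = 7.06 × 24.55 / (8.24 + 24.55) = 7.06 × 24.55/32.79 = 5.29 V.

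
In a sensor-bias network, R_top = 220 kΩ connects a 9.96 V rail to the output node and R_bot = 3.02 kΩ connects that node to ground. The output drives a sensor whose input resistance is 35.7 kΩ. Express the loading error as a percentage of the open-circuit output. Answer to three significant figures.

The divider's output (Thévenin) resistance is R_top‖R_bot = 2.979 kΩ.
Fractional drop under load = R_th/(R_th + R_L) = 2.979 / (2.979 + 35.7) = 0.07702.
So the output falls by 7.70 %.

7.70 %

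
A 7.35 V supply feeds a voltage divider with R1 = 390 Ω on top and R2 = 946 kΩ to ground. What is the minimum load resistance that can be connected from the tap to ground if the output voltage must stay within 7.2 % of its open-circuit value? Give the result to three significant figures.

Output resistance R_th = R1‖R2 = (390 × 946000)/946400 = 389.8 Ω.
The fractional drop is R_th/(R_th + R_L); requiring this ≤ 0.0720 gives R_L ≥ R_th(1/0.0720 − 1) = 389.8 × 12.89 = 5.02 kΩ.

R_L(min) ≈ 5.02 kΩ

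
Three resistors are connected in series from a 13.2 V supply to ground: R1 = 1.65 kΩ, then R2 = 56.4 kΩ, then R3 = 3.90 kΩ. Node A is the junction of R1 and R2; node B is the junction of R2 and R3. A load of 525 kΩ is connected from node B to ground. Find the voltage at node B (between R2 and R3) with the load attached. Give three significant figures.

At node B, R3 is in parallel with the load: R3‖R_L = 3.871 kΩ.
Below node A the resistance is R2 + (R3‖R_L) = 60.27 kΩ, so V_A = 13.2 × 60.27/61.92 = 12.85 V.
Then V_B = V_A × (R3‖R_L)/(R2 + R3‖R_L) = 12.85 × 3.871/60.27 = 0.825 V.

V ≈ 0.825 V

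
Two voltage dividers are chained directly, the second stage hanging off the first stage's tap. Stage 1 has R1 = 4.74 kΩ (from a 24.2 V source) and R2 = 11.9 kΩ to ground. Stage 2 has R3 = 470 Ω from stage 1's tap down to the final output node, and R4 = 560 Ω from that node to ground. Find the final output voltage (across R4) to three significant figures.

Stage 2 presents R3+R4 = 1030 Ω as a load on stage 1's tap.
Stage 1's lower leg becomes R2‖(R3+R4) = 948.0 Ω, so V_mid = 24.2 × 948.0/5688 = 4.033 V.
Stage 2 is itself unloaded: V_out = V_mid × R4/(R3+R4) = 4.033 × 560/1030 = 2.19 V.

V_out ≈ 2.19 V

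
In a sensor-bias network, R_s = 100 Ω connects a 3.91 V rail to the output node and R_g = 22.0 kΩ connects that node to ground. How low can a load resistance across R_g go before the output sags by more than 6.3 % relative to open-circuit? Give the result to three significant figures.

R_L(min) ≈ 1.48 kΩ

Output resistance R_th = R_s‖R_g = (100 × 22000)/22100 = 99.55 Ω.
The fractional drop is R_th/(R_th + R_L); requiring this ≤ 0.0630 gives R_L ≥ R_th(1/0.0630 − 1) = 99.55 × 14.87 = 1.48 kΩ.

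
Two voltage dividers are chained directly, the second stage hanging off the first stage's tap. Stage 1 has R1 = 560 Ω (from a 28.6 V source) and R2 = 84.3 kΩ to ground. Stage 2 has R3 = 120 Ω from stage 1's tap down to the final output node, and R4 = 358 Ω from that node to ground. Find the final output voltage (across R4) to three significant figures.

V_out ≈ 9.83 V

Stage 2 presents R3+R4 = 478.0 Ω as a load on stage 1's tap.
Stage 1's lower leg becomes R2‖(R3+R4) = 475.3 Ω, so V_mid = 28.6 × 475.3/1035 = 13.13 V.
Stage 2 is itself unloaded: V_out = V_mid × R4/(R3+R4) = 13.13 × 358/478.0 = 9.83 V.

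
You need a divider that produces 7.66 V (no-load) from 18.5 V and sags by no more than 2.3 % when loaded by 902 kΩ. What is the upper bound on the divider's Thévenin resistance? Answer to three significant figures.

R_th ≤ 21.2 kΩ

Loading drop = R_th/(R_th + R_L) ≤ 0.0230, so R_th ≤ R_L · ε/(1−ε) = 902 kΩ × 0.0230/0.9770 = 21.2 kΩ.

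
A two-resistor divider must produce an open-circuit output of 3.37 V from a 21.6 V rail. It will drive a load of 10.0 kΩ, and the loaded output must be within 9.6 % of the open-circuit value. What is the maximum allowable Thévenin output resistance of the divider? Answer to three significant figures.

Loading drop = R_th/(R_th + R_L) ≤ 0.0960, so R_th ≤ R_L · ε/(1−ε) = 10.0 kΩ × 0.0960/0.9040 = 1.06 kΩ.
(Any R1, R2 with R2/(R1+R2) = 0.156 and R1‖R2 ≤ 1.06 kΩ will meet the spec.)

R_th ≤ 1.06 kΩ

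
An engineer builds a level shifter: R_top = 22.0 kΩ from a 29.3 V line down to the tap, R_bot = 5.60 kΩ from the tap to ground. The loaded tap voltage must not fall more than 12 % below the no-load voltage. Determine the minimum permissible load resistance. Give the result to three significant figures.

Output resistance R_th = R_top‖R_bot = (22.0 × 5.60)/27.60 = 4.464 kΩ.
The fractional drop is R_th/(R_th + R_L); requiring this ≤ 0.120 gives R_L ≥ R_th(1/0.120 − 1) = 4.464 × 7.333 = 32.7 kΩ.

R_L(min) ≈ 32.7 kΩ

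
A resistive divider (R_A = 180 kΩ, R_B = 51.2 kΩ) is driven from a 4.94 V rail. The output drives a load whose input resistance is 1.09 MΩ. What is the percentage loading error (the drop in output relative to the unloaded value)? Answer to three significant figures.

The divider's output (Thévenin) resistance is R_A‖R_B = 39.86 kΩ.
Fractional drop under load = R_th/(R_th + R_L) = 39.86 / (39.86 + 1090) = 0.03528.
So the output falls by 3.53 %.

3.53 %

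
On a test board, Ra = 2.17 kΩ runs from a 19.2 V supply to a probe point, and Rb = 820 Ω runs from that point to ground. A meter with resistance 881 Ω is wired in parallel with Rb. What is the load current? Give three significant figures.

I_L ≈ 3.57 mA

Rb‖R_L = 424.7 Ω; V_out = 19.2 × 424.7/2595 = 3.143 V.
I_L = V_out / R_L = 3.143 / 881 Ω = 3.57 mA.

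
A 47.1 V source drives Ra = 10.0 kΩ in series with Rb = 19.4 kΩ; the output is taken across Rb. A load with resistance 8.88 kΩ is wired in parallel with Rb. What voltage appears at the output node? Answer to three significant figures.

V_out ≈ 17.8 V

The load sits in parallel with Rb: Rb‖R_L = (19.4 × 8.88) / (19.4 + 8.88) = 6.092 kΩ.
V_out = 47.1 × 6.092 / (10.0 + 6.092) = 47.1 × 6.092/16.09 = 17.8 V.
(Unloaded it would have been 31.1 V.)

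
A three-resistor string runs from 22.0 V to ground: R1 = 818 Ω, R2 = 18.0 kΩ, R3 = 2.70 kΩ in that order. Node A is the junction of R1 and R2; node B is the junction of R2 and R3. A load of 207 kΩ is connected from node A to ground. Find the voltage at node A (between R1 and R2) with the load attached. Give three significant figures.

Below node A the series string R2+R3 = 20700 Ω sits in parallel with the 207000 Ω load: 18820 Ω.
V_A = 22.0 × 18820/(818 + 18820) = 21.1 V.

V ≈ 21.1 V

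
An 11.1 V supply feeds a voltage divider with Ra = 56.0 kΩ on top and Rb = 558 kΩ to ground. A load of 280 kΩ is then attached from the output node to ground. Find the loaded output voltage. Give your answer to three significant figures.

V_out ≈ 8.54 V

The load sits in parallel with Rb: Rb‖R_L = (558 × 280) / (558 + 280) = 186.4 kΩ.
V_out = 11.1 × 186.4 / (56.0 + 186.4) = 11.1 × 186.4/242.4 = 8.54 V.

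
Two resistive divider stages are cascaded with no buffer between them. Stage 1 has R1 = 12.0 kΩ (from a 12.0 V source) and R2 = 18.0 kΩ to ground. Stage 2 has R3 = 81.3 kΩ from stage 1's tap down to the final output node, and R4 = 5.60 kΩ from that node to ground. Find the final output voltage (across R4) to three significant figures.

V_out ≈ 0.428 V

Stage 2 presents R3+R4 = 86.90 kΩ as a load on stage 1's tap.
Stage 1's lower leg becomes R2‖(R3+R4) = 14.91 kΩ, so V_mid = 12.0 × 14.91/26.91 = 6.649 V.
Stage 2 is itself unloaded: V_out = V_mid × R4/(R3+R4) = 6.649 × 5.60/86.90 = 0.428 V.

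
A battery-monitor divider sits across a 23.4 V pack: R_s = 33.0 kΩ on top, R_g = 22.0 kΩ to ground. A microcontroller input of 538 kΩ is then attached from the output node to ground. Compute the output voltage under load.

The load sits in parallel with R_g: R_g‖R_L = (22.0 × 538) / (22.0 + 538) = 21.14 kΩ.
V_out = 23.4 × 21.14 / (33.0 + 21.14) = 23.4 × 21.14/54.14 = 9.14 V.
(Unloaded it would have been 9.36 V.)

V_out ≈ 9.14 V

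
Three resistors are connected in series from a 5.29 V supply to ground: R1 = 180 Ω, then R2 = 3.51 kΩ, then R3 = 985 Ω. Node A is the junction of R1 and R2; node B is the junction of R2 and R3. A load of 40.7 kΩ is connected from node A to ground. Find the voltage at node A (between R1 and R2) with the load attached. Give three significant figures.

V ≈ 5.06 V

Below node A the series string R2+R3 = 4495 Ω sits in parallel with the 40700 Ω load: 4048 Ω.
V_A = 5.29 × 4048/(180 + 4048) = 5.06 V.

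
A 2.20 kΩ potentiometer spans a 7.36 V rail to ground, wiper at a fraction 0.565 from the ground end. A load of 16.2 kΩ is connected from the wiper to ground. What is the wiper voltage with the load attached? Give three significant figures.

The wiper splits the pot into (1−α)R = 957.0 Ω above and αR = 1243 Ω below.
Lower section ‖ load = 1154 Ω.
V_wiper = 7.36 × 1154/(957.0 + 1154) = 4.02 V.

V ≈ 4.02 V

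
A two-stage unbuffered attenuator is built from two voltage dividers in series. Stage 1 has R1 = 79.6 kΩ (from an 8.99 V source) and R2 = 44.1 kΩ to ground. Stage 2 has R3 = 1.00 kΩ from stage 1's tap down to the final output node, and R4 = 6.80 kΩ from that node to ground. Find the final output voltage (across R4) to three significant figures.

Stage 2 presents R3+R4 = 7.800 kΩ as a load on stage 1's tap.
Stage 1's lower leg becomes R2‖(R3+R4) = 6.628 kΩ, so V_mid = 8.99 × 6.628/86.23 = 0.6910 V.
Stage 2 is itself unloaded: V_out = V_mid × R4/(R3+R4) = 0.6910 × 6.80/7.800 = 0.602 V.

V_out ≈ 0.602 V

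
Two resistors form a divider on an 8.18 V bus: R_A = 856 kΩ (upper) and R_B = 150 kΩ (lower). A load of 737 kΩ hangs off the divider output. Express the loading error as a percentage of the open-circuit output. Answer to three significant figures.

Unloaded V = 8.18 × 150/1006 = 1.2197 V.
Loaded: R_B‖R_L = 124.6 kΩ, giving V = 8.18 × 124.6/980.6 = 1.0396 V.
Drop = (1.2197 − 1.0396) / 1.2197 = 14.8 %.

14.8 %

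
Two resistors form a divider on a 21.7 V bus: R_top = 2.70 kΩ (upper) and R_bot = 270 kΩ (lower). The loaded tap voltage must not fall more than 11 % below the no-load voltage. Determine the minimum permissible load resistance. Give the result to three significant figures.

Output resistance R_th = R_top‖R_bot = (2.70 × 270)/272.7 = 2.673 kΩ.
The fractional drop is R_th/(R_th + R_L); requiring this ≤ 0.110 gives R_L ≥ R_th(1/0.110 − 1) = 2.673 × 8.091 = 21.6 kΩ.

R_L(min) ≈ 21.6 kΩ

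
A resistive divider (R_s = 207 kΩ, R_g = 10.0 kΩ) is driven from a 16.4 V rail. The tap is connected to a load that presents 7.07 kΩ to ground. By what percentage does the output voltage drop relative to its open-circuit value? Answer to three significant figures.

The divider's output (Thévenin) resistance is R_s‖R_g = 9.539 kΩ.
Fractional drop under load = R_th/(R_th + R_L) = 9.539 / (9.539 + 7.07) = 0.5743.
So the output falls by 57.4 %.

57.4 %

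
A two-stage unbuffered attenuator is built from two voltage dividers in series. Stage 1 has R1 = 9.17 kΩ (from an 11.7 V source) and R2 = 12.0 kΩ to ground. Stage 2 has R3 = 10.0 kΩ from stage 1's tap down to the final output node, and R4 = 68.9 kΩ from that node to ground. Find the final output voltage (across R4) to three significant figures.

Stage 2 presents R3+R4 = 78.90 kΩ as a load on stage 1's tap.
Stage 1's lower leg becomes R2‖(R3+R4) = 10.42 kΩ, so V_mid = 11.7 × 10.42/19.59 = 6.222 V.
Stage 2 is itself unloaded: V_out = V_mid × R4/(R3+R4) = 6.222 × 68.9/78.90 = 5.43 V.

V_out ≈ 5.43 V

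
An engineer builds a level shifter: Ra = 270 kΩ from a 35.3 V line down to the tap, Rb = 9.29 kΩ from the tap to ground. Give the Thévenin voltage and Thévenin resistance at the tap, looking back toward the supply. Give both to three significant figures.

V_th = 1.17 V, R_th = 8.98 kΩ

V_th is the open-circuit tap voltage: 35.3 × 9.29/(270 + 9.29) = 1.17 V.
With the supply zeroed, Ra and Rb appear in parallel from the tap: R_th = Ra‖Rb = (270 × 9.29)/279.3 = 8.98 kΩ.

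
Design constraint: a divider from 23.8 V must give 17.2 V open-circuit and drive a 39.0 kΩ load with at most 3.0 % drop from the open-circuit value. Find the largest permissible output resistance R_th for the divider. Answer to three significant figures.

R_th ≤ 1.21 kΩ

Loading drop = R_th/(R_th + R_L) ≤ 0.0300, so R_th ≤ R_L · ε/(1−ε) = 39.0 kΩ × 0.0300/0.9700 = 1.21 kΩ.
(Any R1, R2 with R2/(R1+R2) = 0.723 and R1‖R2 ≤ 1.21 kΩ will meet the spec.)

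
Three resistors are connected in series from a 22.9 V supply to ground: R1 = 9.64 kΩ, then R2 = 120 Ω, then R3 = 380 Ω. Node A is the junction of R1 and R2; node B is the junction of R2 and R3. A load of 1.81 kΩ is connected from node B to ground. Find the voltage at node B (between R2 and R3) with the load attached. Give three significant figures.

At node B, R3 is in parallel with the load: R3‖R_L = 314.1 Ω.
Below node A the resistance is R2 + (R3‖R_L) = 434.1 Ω, so V_A = 22.9 × 434.1/10070 = 0.9867 V.
Then V_B = V_A × (R3‖R_L)/(R2 + R3‖R_L) = 0.9867 × 314.1/434.1 = 0.714 V.

V ≈ 0.714 V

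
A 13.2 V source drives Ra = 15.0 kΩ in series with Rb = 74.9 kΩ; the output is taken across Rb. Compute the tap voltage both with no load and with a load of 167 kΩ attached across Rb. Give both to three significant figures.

Open-circuit: V = 13.2 × 74.9/(15.0 + 74.9) = 11.0 V.
With the load, Rb becomes Rb‖R_L = 51.71 kΩ, so V = 13.2 × 51.71/66.71 = 10.2 V.

Unloaded: 11.0 V; loaded: 10.2 V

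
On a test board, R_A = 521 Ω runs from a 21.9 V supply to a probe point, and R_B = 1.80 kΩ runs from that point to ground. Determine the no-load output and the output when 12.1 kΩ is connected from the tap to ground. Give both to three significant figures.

Unloaded: 17.0 V; loaded: 16.4 V

Open-circuit: V = 21.9 × 1800/(521 + 1800) = 17.0 V.
With the load, R_B becomes R_B‖R_L = 1567 Ω, so V = 21.9 × 1567/2088 = 16.4 V.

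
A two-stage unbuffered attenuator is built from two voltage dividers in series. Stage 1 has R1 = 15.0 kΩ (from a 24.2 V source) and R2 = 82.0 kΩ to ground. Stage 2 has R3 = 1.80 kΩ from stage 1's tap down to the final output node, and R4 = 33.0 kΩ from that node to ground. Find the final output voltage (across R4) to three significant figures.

Stage 2 presents R3+R4 = 34.80 kΩ as a load on stage 1's tap.
Stage 1's lower leg becomes R2‖(R3+R4) = 24.43 kΩ, so V_mid = 24.2 × 24.43/39.43 = 14.99 V.
Stage 2 is itself unloaded: V_out = V_mid × R4/(R3+R4) = 14.99 × 33.0/34.80 = 14.2 V.

V_out ≈ 14.2 V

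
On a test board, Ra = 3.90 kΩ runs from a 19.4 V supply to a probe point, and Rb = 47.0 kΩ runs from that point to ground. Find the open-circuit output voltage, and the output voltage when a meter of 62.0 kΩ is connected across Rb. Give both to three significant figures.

Unloaded: 17.9 V; loaded: 16.9 V

Open-circuit: V = 19.4 × 47.0/(3.90 + 47.0) = 17.9 V.
With the load, Rb becomes Rb‖R_L = 26.73 kΩ, so V = 19.4 × 26.73/30.63 = 16.9 V.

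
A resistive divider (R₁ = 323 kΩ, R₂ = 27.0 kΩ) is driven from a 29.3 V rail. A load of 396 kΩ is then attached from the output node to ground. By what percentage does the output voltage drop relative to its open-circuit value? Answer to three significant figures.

5.92 %

The divider's output (Thévenin) resistance is R₁‖R₂ = 24.92 kΩ.
Fractional drop under load = R_th/(R_th + R_L) = 24.92 / (24.92 + 396) = 0.05920.
So the output falls by 5.92 %.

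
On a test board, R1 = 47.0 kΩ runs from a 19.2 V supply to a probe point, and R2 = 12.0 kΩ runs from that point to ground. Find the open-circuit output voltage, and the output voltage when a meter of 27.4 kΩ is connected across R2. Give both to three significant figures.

Open-circuit: V = 19.2 × 12.0/(47.0 + 12.0) = 3.91 V.
With the load, R2 becomes R2‖R_L = 8.345 kΩ, so V = 19.2 × 8.345/55.35 = 2.90 V.

Unloaded: 3.91 V; loaded: 2.90 V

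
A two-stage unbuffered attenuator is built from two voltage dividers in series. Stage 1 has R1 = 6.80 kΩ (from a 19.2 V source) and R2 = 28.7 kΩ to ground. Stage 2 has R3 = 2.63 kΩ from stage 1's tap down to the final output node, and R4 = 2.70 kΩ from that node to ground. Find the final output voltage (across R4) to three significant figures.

V_out ≈ 3.87 V

Stage 2 presents R3+R4 = 5.330 kΩ as a load on stage 1's tap.
Stage 1's lower leg becomes R2‖(R3+R4) = 4.495 kΩ, so V_mid = 19.2 × 4.495/11.30 = 7.641 V.
Stage 2 is itself unloaded: V_out = V_mid × R4/(R3+R4) = 7.641 × 2.70/5.330 = 3.87 V.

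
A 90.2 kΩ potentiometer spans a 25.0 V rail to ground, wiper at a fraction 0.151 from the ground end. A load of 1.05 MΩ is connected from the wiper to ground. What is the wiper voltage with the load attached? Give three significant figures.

The wiper splits the pot into (1−α)R = 76.58 kΩ above and αR = 13.62 kΩ below.
Lower section ‖ load = 13.45 kΩ.
V_wiper = 25.0 × 13.45/(76.58 + 13.45) = 3.73 V.

V ≈ 3.73 V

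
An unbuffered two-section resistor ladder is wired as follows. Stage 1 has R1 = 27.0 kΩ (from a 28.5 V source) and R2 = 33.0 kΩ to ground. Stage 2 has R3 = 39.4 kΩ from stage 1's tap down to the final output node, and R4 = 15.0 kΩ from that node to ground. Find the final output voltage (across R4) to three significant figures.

Stage 2 presents R3+R4 = 54.40 kΩ as a load on stage 1's tap.
Stage 1's lower leg becomes R2‖(R3+R4) = 20.54 kΩ, so V_mid = 28.5 × 20.54/47.54 = 12.31 V.
Stage 2 is itself unloaded: V_out = V_mid × R4/(R3+R4) = 12.31 × 15.0/54.40 = 3.40 V.

V_out ≈ 3.40 V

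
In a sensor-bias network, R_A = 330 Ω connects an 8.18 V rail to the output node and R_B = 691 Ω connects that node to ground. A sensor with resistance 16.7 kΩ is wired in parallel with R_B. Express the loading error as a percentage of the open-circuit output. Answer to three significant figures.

The divider's output (Thévenin) resistance is R_A‖R_B = 223.3 Ω.
Fractional drop under load = R_th/(R_th + R_L) = 223.3 / (223.3 + 16700) = 0.01320.
So the output falls by 1.32 %.

1.32 %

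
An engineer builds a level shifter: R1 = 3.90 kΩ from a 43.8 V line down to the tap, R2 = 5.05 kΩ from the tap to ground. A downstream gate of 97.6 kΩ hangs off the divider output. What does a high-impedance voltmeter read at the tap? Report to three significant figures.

V_out ≈ 24.2 V

The load sits in parallel with R2: R2‖R_L = (5.05 × 97.6) / (5.05 + 97.6) = 4.802 kΩ.
V_out = 43.8 × 4.802 / (3.90 + 4.802) = 43.8 × 4.802/8.702 = 24.2 V.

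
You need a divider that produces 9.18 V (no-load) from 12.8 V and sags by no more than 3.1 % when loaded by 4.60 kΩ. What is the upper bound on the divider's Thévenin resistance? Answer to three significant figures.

R_th ≤ 147 Ω

Loading drop = R_th/(R_th + R_L) ≤ 0.0310, so R_th ≤ R_L · ε/(1−ε) = 4.60 kΩ × 0.0310/0.9690 = 147 Ω.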